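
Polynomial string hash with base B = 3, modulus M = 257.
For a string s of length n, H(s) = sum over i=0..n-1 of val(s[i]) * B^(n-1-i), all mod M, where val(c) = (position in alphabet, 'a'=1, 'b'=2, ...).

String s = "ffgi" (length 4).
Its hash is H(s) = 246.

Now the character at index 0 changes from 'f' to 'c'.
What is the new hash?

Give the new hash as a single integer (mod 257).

val('f') = 6, val('c') = 3
Position k = 0, exponent = n-1-k = 3
B^3 mod M = 3^3 mod 257 = 27
Delta = (3 - 6) * 27 mod 257 = 176
New hash = (246 + 176) mod 257 = 165

Answer: 165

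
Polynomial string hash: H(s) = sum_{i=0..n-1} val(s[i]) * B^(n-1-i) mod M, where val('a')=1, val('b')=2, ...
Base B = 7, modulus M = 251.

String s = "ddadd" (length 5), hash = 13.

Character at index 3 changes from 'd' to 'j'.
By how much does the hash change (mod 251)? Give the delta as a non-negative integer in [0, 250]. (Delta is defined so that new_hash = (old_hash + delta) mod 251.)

Answer: 42

Derivation:
Delta formula: (val(new) - val(old)) * B^(n-1-k) mod M
  val('j') - val('d') = 10 - 4 = 6
  B^(n-1-k) = 7^1 mod 251 = 7
  Delta = 6 * 7 mod 251 = 42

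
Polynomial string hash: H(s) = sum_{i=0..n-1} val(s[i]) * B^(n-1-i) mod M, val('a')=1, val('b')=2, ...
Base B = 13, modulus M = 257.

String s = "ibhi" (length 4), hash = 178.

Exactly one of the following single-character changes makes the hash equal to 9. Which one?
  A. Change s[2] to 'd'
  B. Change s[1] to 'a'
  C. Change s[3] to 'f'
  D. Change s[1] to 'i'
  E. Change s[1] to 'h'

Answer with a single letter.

Option A: s[2]='h'->'d', delta=(4-8)*13^1 mod 257 = 205, hash=178+205 mod 257 = 126
Option B: s[1]='b'->'a', delta=(1-2)*13^2 mod 257 = 88, hash=178+88 mod 257 = 9 <-- target
Option C: s[3]='i'->'f', delta=(6-9)*13^0 mod 257 = 254, hash=178+254 mod 257 = 175
Option D: s[1]='b'->'i', delta=(9-2)*13^2 mod 257 = 155, hash=178+155 mod 257 = 76
Option E: s[1]='b'->'h', delta=(8-2)*13^2 mod 257 = 243, hash=178+243 mod 257 = 164

Answer: B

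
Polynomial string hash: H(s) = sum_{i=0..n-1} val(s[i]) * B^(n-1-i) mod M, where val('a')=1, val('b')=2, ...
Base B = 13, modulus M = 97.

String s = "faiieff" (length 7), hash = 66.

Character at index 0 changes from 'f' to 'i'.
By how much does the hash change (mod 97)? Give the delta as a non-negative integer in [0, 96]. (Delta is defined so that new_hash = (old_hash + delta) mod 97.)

Delta formula: (val(new) - val(old)) * B^(n-1-k) mod M
  val('i') - val('f') = 9 - 6 = 3
  B^(n-1-k) = 13^6 mod 97 = 89
  Delta = 3 * 89 mod 97 = 73

Answer: 73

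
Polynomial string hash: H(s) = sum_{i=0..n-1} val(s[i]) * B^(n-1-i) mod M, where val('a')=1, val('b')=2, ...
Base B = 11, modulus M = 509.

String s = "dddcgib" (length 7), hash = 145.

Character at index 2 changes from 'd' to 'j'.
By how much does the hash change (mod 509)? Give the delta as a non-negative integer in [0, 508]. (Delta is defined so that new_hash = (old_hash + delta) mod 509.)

Answer: 298

Derivation:
Delta formula: (val(new) - val(old)) * B^(n-1-k) mod M
  val('j') - val('d') = 10 - 4 = 6
  B^(n-1-k) = 11^4 mod 509 = 389
  Delta = 6 * 389 mod 509 = 298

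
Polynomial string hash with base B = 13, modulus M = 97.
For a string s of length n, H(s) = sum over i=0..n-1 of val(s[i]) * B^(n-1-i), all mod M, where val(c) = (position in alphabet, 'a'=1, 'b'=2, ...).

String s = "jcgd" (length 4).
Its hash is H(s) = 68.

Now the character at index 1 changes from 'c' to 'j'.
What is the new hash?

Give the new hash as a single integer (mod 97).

Answer: 87

Derivation:
val('c') = 3, val('j') = 10
Position k = 1, exponent = n-1-k = 2
B^2 mod M = 13^2 mod 97 = 72
Delta = (10 - 3) * 72 mod 97 = 19
New hash = (68 + 19) mod 97 = 87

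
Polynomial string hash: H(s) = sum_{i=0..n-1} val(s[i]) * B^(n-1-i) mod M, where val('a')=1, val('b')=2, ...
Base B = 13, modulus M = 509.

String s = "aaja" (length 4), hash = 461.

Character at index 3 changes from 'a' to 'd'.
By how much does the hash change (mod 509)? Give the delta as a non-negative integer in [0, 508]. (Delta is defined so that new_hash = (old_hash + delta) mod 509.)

Answer: 3

Derivation:
Delta formula: (val(new) - val(old)) * B^(n-1-k) mod M
  val('d') - val('a') = 4 - 1 = 3
  B^(n-1-k) = 13^0 mod 509 = 1
  Delta = 3 * 1 mod 509 = 3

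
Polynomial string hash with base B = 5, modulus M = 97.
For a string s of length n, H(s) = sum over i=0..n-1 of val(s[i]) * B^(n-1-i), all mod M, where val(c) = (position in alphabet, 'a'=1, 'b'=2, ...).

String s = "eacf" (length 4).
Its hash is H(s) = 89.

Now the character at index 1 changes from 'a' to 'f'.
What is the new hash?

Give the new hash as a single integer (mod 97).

Answer: 20

Derivation:
val('a') = 1, val('f') = 6
Position k = 1, exponent = n-1-k = 2
B^2 mod M = 5^2 mod 97 = 25
Delta = (6 - 1) * 25 mod 97 = 28
New hash = (89 + 28) mod 97 = 20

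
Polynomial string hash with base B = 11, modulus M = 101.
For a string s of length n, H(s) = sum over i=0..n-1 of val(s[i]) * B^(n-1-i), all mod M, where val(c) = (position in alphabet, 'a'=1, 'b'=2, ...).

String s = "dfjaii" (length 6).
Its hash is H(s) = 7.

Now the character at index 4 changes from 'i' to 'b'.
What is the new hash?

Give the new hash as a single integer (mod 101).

Answer: 31

Derivation:
val('i') = 9, val('b') = 2
Position k = 4, exponent = n-1-k = 1
B^1 mod M = 11^1 mod 101 = 11
Delta = (2 - 9) * 11 mod 101 = 24
New hash = (7 + 24) mod 101 = 31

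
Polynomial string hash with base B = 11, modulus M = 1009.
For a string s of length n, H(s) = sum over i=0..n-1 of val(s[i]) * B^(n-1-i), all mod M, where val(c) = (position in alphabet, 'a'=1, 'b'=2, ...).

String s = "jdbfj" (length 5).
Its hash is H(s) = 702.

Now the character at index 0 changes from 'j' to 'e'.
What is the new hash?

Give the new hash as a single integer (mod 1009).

Answer: 145

Derivation:
val('j') = 10, val('e') = 5
Position k = 0, exponent = n-1-k = 4
B^4 mod M = 11^4 mod 1009 = 515
Delta = (5 - 10) * 515 mod 1009 = 452
New hash = (702 + 452) mod 1009 = 145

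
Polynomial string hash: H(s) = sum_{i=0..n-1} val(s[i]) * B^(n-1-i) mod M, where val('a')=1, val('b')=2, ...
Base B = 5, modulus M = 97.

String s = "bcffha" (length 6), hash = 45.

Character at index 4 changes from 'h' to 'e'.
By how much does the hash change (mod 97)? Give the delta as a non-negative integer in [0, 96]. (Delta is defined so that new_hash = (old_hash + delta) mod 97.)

Delta formula: (val(new) - val(old)) * B^(n-1-k) mod M
  val('e') - val('h') = 5 - 8 = -3
  B^(n-1-k) = 5^1 mod 97 = 5
  Delta = -3 * 5 mod 97 = 82

Answer: 82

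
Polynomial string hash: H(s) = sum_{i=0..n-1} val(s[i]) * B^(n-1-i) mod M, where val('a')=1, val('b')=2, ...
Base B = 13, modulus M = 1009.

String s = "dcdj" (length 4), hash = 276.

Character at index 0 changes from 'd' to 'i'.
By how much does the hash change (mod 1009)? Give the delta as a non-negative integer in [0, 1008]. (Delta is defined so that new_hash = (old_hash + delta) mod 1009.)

Answer: 895

Derivation:
Delta formula: (val(new) - val(old)) * B^(n-1-k) mod M
  val('i') - val('d') = 9 - 4 = 5
  B^(n-1-k) = 13^3 mod 1009 = 179
  Delta = 5 * 179 mod 1009 = 895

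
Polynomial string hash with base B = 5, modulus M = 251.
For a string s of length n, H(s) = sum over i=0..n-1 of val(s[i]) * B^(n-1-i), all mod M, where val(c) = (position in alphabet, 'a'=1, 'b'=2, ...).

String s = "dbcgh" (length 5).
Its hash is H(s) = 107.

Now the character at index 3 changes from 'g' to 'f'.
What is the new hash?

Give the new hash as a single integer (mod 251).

val('g') = 7, val('f') = 6
Position k = 3, exponent = n-1-k = 1
B^1 mod M = 5^1 mod 251 = 5
Delta = (6 - 7) * 5 mod 251 = 246
New hash = (107 + 246) mod 251 = 102

Answer: 102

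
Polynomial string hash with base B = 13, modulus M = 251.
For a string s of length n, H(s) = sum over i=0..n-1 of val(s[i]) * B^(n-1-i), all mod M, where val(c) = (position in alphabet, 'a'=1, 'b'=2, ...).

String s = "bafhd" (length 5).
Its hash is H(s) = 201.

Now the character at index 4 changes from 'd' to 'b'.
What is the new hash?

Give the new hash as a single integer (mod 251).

Answer: 199

Derivation:
val('d') = 4, val('b') = 2
Position k = 4, exponent = n-1-k = 0
B^0 mod M = 13^0 mod 251 = 1
Delta = (2 - 4) * 1 mod 251 = 249
New hash = (201 + 249) mod 251 = 199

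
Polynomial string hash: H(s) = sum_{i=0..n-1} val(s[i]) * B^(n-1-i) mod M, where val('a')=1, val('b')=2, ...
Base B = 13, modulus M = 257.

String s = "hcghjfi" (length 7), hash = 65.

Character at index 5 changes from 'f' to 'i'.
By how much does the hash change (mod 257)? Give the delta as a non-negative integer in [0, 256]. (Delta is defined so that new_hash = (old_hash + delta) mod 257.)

Delta formula: (val(new) - val(old)) * B^(n-1-k) mod M
  val('i') - val('f') = 9 - 6 = 3
  B^(n-1-k) = 13^1 mod 257 = 13
  Delta = 3 * 13 mod 257 = 39

Answer: 39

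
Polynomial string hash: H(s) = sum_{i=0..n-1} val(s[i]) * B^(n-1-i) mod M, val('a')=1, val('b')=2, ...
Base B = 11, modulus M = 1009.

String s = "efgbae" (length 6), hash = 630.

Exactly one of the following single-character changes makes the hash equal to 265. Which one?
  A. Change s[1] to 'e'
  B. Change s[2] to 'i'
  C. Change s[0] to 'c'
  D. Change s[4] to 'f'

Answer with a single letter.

Answer: B

Derivation:
Option A: s[1]='f'->'e', delta=(5-6)*11^4 mod 1009 = 494, hash=630+494 mod 1009 = 115
Option B: s[2]='g'->'i', delta=(9-7)*11^3 mod 1009 = 644, hash=630+644 mod 1009 = 265 <-- target
Option C: s[0]='e'->'c', delta=(3-5)*11^5 mod 1009 = 778, hash=630+778 mod 1009 = 399
Option D: s[4]='a'->'f', delta=(6-1)*11^1 mod 1009 = 55, hash=630+55 mod 1009 = 685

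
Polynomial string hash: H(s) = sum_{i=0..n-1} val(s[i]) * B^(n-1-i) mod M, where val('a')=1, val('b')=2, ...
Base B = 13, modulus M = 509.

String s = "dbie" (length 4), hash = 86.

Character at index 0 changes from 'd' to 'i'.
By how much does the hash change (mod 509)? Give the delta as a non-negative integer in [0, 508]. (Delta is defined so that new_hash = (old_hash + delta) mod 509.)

Answer: 296

Derivation:
Delta formula: (val(new) - val(old)) * B^(n-1-k) mod M
  val('i') - val('d') = 9 - 4 = 5
  B^(n-1-k) = 13^3 mod 509 = 161
  Delta = 5 * 161 mod 509 = 296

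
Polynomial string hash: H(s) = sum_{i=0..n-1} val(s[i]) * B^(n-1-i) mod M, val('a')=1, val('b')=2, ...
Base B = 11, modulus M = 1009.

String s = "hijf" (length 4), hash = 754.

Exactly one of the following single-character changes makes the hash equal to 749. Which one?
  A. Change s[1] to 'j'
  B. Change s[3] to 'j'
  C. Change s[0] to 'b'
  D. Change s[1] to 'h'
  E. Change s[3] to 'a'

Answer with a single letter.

Option A: s[1]='i'->'j', delta=(10-9)*11^2 mod 1009 = 121, hash=754+121 mod 1009 = 875
Option B: s[3]='f'->'j', delta=(10-6)*11^0 mod 1009 = 4, hash=754+4 mod 1009 = 758
Option C: s[0]='h'->'b', delta=(2-8)*11^3 mod 1009 = 86, hash=754+86 mod 1009 = 840
Option D: s[1]='i'->'h', delta=(8-9)*11^2 mod 1009 = 888, hash=754+888 mod 1009 = 633
Option E: s[3]='f'->'a', delta=(1-6)*11^0 mod 1009 = 1004, hash=754+1004 mod 1009 = 749 <-- target

Answer: E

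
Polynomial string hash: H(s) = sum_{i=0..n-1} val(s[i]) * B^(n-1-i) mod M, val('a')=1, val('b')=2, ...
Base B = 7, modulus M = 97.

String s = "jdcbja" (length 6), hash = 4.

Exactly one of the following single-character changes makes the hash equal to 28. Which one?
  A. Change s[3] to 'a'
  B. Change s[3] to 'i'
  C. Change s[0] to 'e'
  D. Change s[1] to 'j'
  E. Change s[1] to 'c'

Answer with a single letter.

Option A: s[3]='b'->'a', delta=(1-2)*7^2 mod 97 = 48, hash=4+48 mod 97 = 52
Option B: s[3]='b'->'i', delta=(9-2)*7^2 mod 97 = 52, hash=4+52 mod 97 = 56
Option C: s[0]='j'->'e', delta=(5-10)*7^5 mod 97 = 64, hash=4+64 mod 97 = 68
Option D: s[1]='d'->'j', delta=(10-4)*7^4 mod 97 = 50, hash=4+50 mod 97 = 54
Option E: s[1]='d'->'c', delta=(3-4)*7^4 mod 97 = 24, hash=4+24 mod 97 = 28 <-- target

Answer: E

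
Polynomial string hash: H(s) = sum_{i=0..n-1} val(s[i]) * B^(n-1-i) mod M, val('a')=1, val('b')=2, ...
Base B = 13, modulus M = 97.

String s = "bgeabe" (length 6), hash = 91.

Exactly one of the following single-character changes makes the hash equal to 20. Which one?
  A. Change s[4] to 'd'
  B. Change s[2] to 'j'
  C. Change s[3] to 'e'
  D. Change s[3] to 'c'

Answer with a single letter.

Answer: A

Derivation:
Option A: s[4]='b'->'d', delta=(4-2)*13^1 mod 97 = 26, hash=91+26 mod 97 = 20 <-- target
Option B: s[2]='e'->'j', delta=(10-5)*13^3 mod 97 = 24, hash=91+24 mod 97 = 18
Option C: s[3]='a'->'e', delta=(5-1)*13^2 mod 97 = 94, hash=91+94 mod 97 = 88
Option D: s[3]='a'->'c', delta=(3-1)*13^2 mod 97 = 47, hash=91+47 mod 97 = 41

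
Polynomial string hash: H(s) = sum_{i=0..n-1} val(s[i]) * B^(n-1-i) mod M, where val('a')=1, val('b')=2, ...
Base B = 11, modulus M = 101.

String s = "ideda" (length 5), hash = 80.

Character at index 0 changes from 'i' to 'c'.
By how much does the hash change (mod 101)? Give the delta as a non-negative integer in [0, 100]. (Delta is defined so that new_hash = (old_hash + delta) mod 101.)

Delta formula: (val(new) - val(old)) * B^(n-1-k) mod M
  val('c') - val('i') = 3 - 9 = -6
  B^(n-1-k) = 11^4 mod 101 = 97
  Delta = -6 * 97 mod 101 = 24

Answer: 24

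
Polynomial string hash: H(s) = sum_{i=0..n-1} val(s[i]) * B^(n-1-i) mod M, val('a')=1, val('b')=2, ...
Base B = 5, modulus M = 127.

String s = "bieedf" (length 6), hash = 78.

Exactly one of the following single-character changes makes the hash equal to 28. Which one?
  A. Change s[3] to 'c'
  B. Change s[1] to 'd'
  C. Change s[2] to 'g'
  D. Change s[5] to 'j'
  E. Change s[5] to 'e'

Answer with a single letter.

Answer: A

Derivation:
Option A: s[3]='e'->'c', delta=(3-5)*5^2 mod 127 = 77, hash=78+77 mod 127 = 28 <-- target
Option B: s[1]='i'->'d', delta=(4-9)*5^4 mod 127 = 50, hash=78+50 mod 127 = 1
Option C: s[2]='e'->'g', delta=(7-5)*5^3 mod 127 = 123, hash=78+123 mod 127 = 74
Option D: s[5]='f'->'j', delta=(10-6)*5^0 mod 127 = 4, hash=78+4 mod 127 = 82
Option E: s[5]='f'->'e', delta=(5-6)*5^0 mod 127 = 126, hash=78+126 mod 127 = 77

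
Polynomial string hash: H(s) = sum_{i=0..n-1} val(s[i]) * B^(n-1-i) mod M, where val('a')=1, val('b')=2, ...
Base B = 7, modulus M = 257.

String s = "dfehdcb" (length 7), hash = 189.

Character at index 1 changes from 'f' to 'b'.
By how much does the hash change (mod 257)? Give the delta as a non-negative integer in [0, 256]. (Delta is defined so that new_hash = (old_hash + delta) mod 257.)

Delta formula: (val(new) - val(old)) * B^(n-1-k) mod M
  val('b') - val('f') = 2 - 6 = -4
  B^(n-1-k) = 7^5 mod 257 = 102
  Delta = -4 * 102 mod 257 = 106

Answer: 106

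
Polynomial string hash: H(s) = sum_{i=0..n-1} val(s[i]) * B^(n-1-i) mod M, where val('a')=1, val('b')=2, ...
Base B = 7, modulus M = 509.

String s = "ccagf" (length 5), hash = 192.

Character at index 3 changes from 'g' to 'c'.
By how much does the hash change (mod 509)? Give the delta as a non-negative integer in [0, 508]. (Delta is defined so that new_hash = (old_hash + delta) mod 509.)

Delta formula: (val(new) - val(old)) * B^(n-1-k) mod M
  val('c') - val('g') = 3 - 7 = -4
  B^(n-1-k) = 7^1 mod 509 = 7
  Delta = -4 * 7 mod 509 = 481

Answer: 481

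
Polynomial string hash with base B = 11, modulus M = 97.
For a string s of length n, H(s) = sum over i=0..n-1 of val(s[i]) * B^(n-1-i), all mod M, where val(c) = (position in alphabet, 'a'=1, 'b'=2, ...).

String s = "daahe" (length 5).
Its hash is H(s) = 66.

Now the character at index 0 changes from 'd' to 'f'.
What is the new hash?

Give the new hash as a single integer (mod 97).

Answer: 54

Derivation:
val('d') = 4, val('f') = 6
Position k = 0, exponent = n-1-k = 4
B^4 mod M = 11^4 mod 97 = 91
Delta = (6 - 4) * 91 mod 97 = 85
New hash = (66 + 85) mod 97 = 54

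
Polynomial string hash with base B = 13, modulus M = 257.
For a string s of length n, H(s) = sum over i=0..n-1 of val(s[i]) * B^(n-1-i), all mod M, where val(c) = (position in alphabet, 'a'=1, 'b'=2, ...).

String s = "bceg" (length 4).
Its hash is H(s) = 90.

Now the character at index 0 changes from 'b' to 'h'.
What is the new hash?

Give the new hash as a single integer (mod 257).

val('b') = 2, val('h') = 8
Position k = 0, exponent = n-1-k = 3
B^3 mod M = 13^3 mod 257 = 141
Delta = (8 - 2) * 141 mod 257 = 75
New hash = (90 + 75) mod 257 = 165

Answer: 165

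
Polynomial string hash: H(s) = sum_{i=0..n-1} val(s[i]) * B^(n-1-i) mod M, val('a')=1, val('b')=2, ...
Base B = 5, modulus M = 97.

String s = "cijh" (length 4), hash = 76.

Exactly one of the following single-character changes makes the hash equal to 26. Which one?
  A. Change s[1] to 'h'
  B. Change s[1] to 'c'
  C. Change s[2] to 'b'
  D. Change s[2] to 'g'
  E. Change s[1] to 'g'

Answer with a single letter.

Option A: s[1]='i'->'h', delta=(8-9)*5^2 mod 97 = 72, hash=76+72 mod 97 = 51
Option B: s[1]='i'->'c', delta=(3-9)*5^2 mod 97 = 44, hash=76+44 mod 97 = 23
Option C: s[2]='j'->'b', delta=(2-10)*5^1 mod 97 = 57, hash=76+57 mod 97 = 36
Option D: s[2]='j'->'g', delta=(7-10)*5^1 mod 97 = 82, hash=76+82 mod 97 = 61
Option E: s[1]='i'->'g', delta=(7-9)*5^2 mod 97 = 47, hash=76+47 mod 97 = 26 <-- target

Answer: E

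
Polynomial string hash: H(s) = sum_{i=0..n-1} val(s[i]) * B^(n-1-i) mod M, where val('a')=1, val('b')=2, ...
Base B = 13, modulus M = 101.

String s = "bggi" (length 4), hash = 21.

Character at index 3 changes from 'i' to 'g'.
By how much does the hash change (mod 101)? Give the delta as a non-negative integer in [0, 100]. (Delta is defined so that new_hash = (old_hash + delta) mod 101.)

Answer: 99

Derivation:
Delta formula: (val(new) - val(old)) * B^(n-1-k) mod M
  val('g') - val('i') = 7 - 9 = -2
  B^(n-1-k) = 13^0 mod 101 = 1
  Delta = -2 * 1 mod 101 = 99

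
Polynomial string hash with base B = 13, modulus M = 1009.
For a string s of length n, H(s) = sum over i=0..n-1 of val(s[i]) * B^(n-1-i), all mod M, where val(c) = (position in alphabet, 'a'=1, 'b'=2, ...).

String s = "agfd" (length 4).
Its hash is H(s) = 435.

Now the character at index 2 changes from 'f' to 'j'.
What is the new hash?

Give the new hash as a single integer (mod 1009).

val('f') = 6, val('j') = 10
Position k = 2, exponent = n-1-k = 1
B^1 mod M = 13^1 mod 1009 = 13
Delta = (10 - 6) * 13 mod 1009 = 52
New hash = (435 + 52) mod 1009 = 487

Answer: 487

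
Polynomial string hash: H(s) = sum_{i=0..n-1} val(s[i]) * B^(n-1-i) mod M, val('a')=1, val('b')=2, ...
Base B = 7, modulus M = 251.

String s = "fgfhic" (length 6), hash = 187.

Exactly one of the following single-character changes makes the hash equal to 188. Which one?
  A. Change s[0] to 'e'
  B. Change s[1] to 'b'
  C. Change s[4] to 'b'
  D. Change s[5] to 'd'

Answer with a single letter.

Answer: D

Derivation:
Option A: s[0]='f'->'e', delta=(5-6)*7^5 mod 251 = 10, hash=187+10 mod 251 = 197
Option B: s[1]='g'->'b', delta=(2-7)*7^4 mod 251 = 43, hash=187+43 mod 251 = 230
Option C: s[4]='i'->'b', delta=(2-9)*7^1 mod 251 = 202, hash=187+202 mod 251 = 138
Option D: s[5]='c'->'d', delta=(4-3)*7^0 mod 251 = 1, hash=187+1 mod 251 = 188 <-- target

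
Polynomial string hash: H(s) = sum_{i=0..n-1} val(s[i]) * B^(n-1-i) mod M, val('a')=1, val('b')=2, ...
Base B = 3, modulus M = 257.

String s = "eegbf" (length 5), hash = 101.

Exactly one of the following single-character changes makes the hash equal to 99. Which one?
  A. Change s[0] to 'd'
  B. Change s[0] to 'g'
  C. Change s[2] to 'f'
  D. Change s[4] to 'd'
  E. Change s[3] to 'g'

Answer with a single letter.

Answer: D

Derivation:
Option A: s[0]='e'->'d', delta=(4-5)*3^4 mod 257 = 176, hash=101+176 mod 257 = 20
Option B: s[0]='e'->'g', delta=(7-5)*3^4 mod 257 = 162, hash=101+162 mod 257 = 6
Option C: s[2]='g'->'f', delta=(6-7)*3^2 mod 257 = 248, hash=101+248 mod 257 = 92
Option D: s[4]='f'->'d', delta=(4-6)*3^0 mod 257 = 255, hash=101+255 mod 257 = 99 <-- target
Option E: s[3]='b'->'g', delta=(7-2)*3^1 mod 257 = 15, hash=101+15 mod 257 = 116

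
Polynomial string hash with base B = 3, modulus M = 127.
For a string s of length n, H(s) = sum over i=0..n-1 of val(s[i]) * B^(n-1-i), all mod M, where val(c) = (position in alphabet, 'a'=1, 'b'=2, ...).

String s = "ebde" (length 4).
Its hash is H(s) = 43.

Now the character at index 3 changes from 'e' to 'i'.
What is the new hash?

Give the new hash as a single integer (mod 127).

Answer: 47

Derivation:
val('e') = 5, val('i') = 9
Position k = 3, exponent = n-1-k = 0
B^0 mod M = 3^0 mod 127 = 1
Delta = (9 - 5) * 1 mod 127 = 4
New hash = (43 + 4) mod 127 = 47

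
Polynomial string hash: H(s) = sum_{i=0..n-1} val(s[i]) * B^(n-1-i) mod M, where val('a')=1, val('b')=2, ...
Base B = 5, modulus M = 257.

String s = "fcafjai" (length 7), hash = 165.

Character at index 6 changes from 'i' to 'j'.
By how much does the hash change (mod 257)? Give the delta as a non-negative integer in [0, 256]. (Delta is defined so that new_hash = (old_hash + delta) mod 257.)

Delta formula: (val(new) - val(old)) * B^(n-1-k) mod M
  val('j') - val('i') = 10 - 9 = 1
  B^(n-1-k) = 5^0 mod 257 = 1
  Delta = 1 * 1 mod 257 = 1

Answer: 1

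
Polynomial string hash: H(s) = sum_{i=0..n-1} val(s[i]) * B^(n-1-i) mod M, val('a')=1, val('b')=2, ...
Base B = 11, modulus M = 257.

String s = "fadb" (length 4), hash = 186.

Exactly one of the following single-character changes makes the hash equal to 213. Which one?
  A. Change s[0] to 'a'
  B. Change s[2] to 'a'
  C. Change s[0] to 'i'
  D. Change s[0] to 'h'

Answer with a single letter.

Answer: A

Derivation:
Option A: s[0]='f'->'a', delta=(1-6)*11^3 mod 257 = 27, hash=186+27 mod 257 = 213 <-- target
Option B: s[2]='d'->'a', delta=(1-4)*11^1 mod 257 = 224, hash=186+224 mod 257 = 153
Option C: s[0]='f'->'i', delta=(9-6)*11^3 mod 257 = 138, hash=186+138 mod 257 = 67
Option D: s[0]='f'->'h', delta=(8-6)*11^3 mod 257 = 92, hash=186+92 mod 257 = 21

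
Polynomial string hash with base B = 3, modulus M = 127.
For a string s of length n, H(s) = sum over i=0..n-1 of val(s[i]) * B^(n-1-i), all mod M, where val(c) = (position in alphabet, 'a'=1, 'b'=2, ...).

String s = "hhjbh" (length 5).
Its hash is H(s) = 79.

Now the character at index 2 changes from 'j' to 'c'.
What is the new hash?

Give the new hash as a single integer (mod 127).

val('j') = 10, val('c') = 3
Position k = 2, exponent = n-1-k = 2
B^2 mod M = 3^2 mod 127 = 9
Delta = (3 - 10) * 9 mod 127 = 64
New hash = (79 + 64) mod 127 = 16

Answer: 16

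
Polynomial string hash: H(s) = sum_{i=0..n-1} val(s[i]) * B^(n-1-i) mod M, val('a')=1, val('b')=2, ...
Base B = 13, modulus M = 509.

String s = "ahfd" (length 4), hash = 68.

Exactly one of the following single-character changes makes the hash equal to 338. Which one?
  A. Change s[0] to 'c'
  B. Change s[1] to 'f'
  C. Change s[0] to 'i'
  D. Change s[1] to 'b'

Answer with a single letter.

Answer: C

Derivation:
Option A: s[0]='a'->'c', delta=(3-1)*13^3 mod 509 = 322, hash=68+322 mod 509 = 390
Option B: s[1]='h'->'f', delta=(6-8)*13^2 mod 509 = 171, hash=68+171 mod 509 = 239
Option C: s[0]='a'->'i', delta=(9-1)*13^3 mod 509 = 270, hash=68+270 mod 509 = 338 <-- target
Option D: s[1]='h'->'b', delta=(2-8)*13^2 mod 509 = 4, hash=68+4 mod 509 = 72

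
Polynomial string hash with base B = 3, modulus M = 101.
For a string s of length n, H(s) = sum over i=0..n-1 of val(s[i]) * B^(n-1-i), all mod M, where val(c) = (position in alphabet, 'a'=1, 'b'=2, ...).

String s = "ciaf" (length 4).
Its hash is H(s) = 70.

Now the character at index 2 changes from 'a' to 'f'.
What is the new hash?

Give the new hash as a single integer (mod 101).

Answer: 85

Derivation:
val('a') = 1, val('f') = 6
Position k = 2, exponent = n-1-k = 1
B^1 mod M = 3^1 mod 101 = 3
Delta = (6 - 1) * 3 mod 101 = 15
New hash = (70 + 15) mod 101 = 85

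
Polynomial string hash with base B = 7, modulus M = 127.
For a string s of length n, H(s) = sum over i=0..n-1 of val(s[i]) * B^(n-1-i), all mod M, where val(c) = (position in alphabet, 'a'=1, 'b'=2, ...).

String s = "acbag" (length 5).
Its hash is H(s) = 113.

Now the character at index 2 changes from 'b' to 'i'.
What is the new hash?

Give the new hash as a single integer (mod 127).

val('b') = 2, val('i') = 9
Position k = 2, exponent = n-1-k = 2
B^2 mod M = 7^2 mod 127 = 49
Delta = (9 - 2) * 49 mod 127 = 89
New hash = (113 + 89) mod 127 = 75

Answer: 75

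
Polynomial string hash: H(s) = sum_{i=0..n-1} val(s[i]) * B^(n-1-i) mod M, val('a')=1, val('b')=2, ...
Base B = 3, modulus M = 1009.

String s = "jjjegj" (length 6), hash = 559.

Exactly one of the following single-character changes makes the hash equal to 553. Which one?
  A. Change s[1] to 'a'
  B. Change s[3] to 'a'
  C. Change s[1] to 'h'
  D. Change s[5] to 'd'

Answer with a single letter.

Answer: D

Derivation:
Option A: s[1]='j'->'a', delta=(1-10)*3^4 mod 1009 = 280, hash=559+280 mod 1009 = 839
Option B: s[3]='e'->'a', delta=(1-5)*3^2 mod 1009 = 973, hash=559+973 mod 1009 = 523
Option C: s[1]='j'->'h', delta=(8-10)*3^4 mod 1009 = 847, hash=559+847 mod 1009 = 397
Option D: s[5]='j'->'d', delta=(4-10)*3^0 mod 1009 = 1003, hash=559+1003 mod 1009 = 553 <-- target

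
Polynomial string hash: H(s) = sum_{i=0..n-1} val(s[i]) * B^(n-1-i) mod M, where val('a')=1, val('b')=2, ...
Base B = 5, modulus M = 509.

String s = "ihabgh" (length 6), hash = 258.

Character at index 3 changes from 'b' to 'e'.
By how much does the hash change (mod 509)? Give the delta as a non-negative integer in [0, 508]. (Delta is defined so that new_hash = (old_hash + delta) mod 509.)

Answer: 75

Derivation:
Delta formula: (val(new) - val(old)) * B^(n-1-k) mod M
  val('e') - val('b') = 5 - 2 = 3
  B^(n-1-k) = 5^2 mod 509 = 25
  Delta = 3 * 25 mod 509 = 75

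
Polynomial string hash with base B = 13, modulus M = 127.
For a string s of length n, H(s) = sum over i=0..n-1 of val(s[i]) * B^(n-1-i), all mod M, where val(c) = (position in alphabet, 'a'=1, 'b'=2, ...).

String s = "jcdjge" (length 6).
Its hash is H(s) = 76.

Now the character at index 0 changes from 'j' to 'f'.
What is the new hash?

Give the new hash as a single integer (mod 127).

val('j') = 10, val('f') = 6
Position k = 0, exponent = n-1-k = 5
B^5 mod M = 13^5 mod 127 = 72
Delta = (6 - 10) * 72 mod 127 = 93
New hash = (76 + 93) mod 127 = 42

Answer: 42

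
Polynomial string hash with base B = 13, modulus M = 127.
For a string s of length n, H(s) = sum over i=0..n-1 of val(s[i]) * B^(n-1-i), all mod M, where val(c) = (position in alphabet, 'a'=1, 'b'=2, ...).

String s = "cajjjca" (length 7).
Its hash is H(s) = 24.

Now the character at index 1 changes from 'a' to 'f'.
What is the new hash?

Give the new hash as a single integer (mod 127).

Answer: 3

Derivation:
val('a') = 1, val('f') = 6
Position k = 1, exponent = n-1-k = 5
B^5 mod M = 13^5 mod 127 = 72
Delta = (6 - 1) * 72 mod 127 = 106
New hash = (24 + 106) mod 127 = 3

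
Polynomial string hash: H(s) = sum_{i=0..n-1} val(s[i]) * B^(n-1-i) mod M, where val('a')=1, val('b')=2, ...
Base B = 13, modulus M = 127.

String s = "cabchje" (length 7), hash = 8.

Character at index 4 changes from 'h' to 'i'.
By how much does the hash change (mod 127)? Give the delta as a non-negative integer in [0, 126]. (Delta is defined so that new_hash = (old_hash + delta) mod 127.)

Answer: 42

Derivation:
Delta formula: (val(new) - val(old)) * B^(n-1-k) mod M
  val('i') - val('h') = 9 - 8 = 1
  B^(n-1-k) = 13^2 mod 127 = 42
  Delta = 1 * 42 mod 127 = 42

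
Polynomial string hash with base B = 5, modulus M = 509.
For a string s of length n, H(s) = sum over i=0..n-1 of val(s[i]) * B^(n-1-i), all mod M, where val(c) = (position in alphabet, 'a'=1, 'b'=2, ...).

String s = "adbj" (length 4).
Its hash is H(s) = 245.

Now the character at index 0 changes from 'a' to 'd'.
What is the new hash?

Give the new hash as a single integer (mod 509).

val('a') = 1, val('d') = 4
Position k = 0, exponent = n-1-k = 3
B^3 mod M = 5^3 mod 509 = 125
Delta = (4 - 1) * 125 mod 509 = 375
New hash = (245 + 375) mod 509 = 111

Answer: 111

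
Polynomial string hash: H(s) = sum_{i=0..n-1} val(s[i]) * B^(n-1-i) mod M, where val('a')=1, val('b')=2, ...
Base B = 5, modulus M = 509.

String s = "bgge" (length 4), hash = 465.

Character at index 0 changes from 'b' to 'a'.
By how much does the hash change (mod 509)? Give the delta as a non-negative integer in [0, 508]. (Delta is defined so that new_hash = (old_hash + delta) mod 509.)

Answer: 384

Derivation:
Delta formula: (val(new) - val(old)) * B^(n-1-k) mod M
  val('a') - val('b') = 1 - 2 = -1
  B^(n-1-k) = 5^3 mod 509 = 125
  Delta = -1 * 125 mod 509 = 384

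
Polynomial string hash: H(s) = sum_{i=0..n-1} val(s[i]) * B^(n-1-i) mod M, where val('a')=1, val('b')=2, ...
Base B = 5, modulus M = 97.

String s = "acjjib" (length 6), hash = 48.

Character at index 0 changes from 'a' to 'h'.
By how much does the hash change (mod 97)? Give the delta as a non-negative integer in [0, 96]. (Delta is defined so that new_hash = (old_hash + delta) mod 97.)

Answer: 50

Derivation:
Delta formula: (val(new) - val(old)) * B^(n-1-k) mod M
  val('h') - val('a') = 8 - 1 = 7
  B^(n-1-k) = 5^5 mod 97 = 21
  Delta = 7 * 21 mod 97 = 50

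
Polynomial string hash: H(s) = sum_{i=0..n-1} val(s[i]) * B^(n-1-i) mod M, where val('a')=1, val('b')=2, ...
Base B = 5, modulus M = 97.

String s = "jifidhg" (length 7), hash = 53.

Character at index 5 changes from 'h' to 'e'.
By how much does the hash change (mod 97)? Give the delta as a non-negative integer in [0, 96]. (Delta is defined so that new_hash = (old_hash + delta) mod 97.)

Delta formula: (val(new) - val(old)) * B^(n-1-k) mod M
  val('e') - val('h') = 5 - 8 = -3
  B^(n-1-k) = 5^1 mod 97 = 5
  Delta = -3 * 5 mod 97 = 82

Answer: 82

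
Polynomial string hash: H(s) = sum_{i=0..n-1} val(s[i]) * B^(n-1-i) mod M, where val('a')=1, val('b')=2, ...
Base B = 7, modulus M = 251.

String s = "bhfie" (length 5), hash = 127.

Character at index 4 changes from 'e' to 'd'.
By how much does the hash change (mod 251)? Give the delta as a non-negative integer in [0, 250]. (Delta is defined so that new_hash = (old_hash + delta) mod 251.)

Answer: 250

Derivation:
Delta formula: (val(new) - val(old)) * B^(n-1-k) mod M
  val('d') - val('e') = 4 - 5 = -1
  B^(n-1-k) = 7^0 mod 251 = 1
  Delta = -1 * 1 mod 251 = 250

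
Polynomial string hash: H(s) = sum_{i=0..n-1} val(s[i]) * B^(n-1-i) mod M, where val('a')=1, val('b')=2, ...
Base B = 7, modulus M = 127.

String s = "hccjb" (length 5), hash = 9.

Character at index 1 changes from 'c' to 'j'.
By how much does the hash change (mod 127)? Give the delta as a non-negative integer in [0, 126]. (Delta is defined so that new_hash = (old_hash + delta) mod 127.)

Answer: 115

Derivation:
Delta formula: (val(new) - val(old)) * B^(n-1-k) mod M
  val('j') - val('c') = 10 - 3 = 7
  B^(n-1-k) = 7^3 mod 127 = 89
  Delta = 7 * 89 mod 127 = 115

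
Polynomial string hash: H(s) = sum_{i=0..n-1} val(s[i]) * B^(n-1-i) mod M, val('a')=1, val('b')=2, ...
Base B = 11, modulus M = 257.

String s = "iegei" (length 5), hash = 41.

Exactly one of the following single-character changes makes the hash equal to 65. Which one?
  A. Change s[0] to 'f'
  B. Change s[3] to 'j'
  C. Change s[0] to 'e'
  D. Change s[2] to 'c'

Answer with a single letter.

Option A: s[0]='i'->'f', delta=(6-9)*11^4 mod 257 = 24, hash=41+24 mod 257 = 65 <-- target
Option B: s[3]='e'->'j', delta=(10-5)*11^1 mod 257 = 55, hash=41+55 mod 257 = 96
Option C: s[0]='i'->'e', delta=(5-9)*11^4 mod 257 = 32, hash=41+32 mod 257 = 73
Option D: s[2]='g'->'c', delta=(3-7)*11^2 mod 257 = 30, hash=41+30 mod 257 = 71

Answer: A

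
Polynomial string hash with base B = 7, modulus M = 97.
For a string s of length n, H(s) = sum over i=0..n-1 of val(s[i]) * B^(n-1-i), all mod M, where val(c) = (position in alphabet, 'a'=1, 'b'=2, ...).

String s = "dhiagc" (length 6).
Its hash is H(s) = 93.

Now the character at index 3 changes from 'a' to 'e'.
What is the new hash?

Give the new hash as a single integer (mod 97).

Answer: 95

Derivation:
val('a') = 1, val('e') = 5
Position k = 3, exponent = n-1-k = 2
B^2 mod M = 7^2 mod 97 = 49
Delta = (5 - 1) * 49 mod 97 = 2
New hash = (93 + 2) mod 97 = 95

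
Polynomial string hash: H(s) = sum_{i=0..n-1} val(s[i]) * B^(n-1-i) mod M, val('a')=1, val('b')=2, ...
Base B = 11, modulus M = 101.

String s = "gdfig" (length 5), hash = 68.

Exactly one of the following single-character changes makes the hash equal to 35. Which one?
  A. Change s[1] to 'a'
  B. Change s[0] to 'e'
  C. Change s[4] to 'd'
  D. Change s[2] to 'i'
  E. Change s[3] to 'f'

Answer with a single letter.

Answer: E

Derivation:
Option A: s[1]='d'->'a', delta=(1-4)*11^3 mod 101 = 47, hash=68+47 mod 101 = 14
Option B: s[0]='g'->'e', delta=(5-7)*11^4 mod 101 = 8, hash=68+8 mod 101 = 76
Option C: s[4]='g'->'d', delta=(4-7)*11^0 mod 101 = 98, hash=68+98 mod 101 = 65
Option D: s[2]='f'->'i', delta=(9-6)*11^2 mod 101 = 60, hash=68+60 mod 101 = 27
Option E: s[3]='i'->'f', delta=(6-9)*11^1 mod 101 = 68, hash=68+68 mod 101 = 35 <-- target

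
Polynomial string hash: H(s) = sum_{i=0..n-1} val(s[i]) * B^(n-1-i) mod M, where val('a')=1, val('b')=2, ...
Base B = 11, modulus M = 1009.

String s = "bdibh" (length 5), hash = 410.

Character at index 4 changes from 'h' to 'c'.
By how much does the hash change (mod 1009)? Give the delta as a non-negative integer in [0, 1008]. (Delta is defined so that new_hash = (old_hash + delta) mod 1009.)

Answer: 1004

Derivation:
Delta formula: (val(new) - val(old)) * B^(n-1-k) mod M
  val('c') - val('h') = 3 - 8 = -5
  B^(n-1-k) = 11^0 mod 1009 = 1
  Delta = -5 * 1 mod 1009 = 1004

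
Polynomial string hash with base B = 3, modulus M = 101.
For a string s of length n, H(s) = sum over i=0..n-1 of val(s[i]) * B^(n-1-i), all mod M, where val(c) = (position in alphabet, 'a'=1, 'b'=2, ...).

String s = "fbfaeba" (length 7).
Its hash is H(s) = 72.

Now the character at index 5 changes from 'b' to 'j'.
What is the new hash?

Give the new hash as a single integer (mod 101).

Answer: 96

Derivation:
val('b') = 2, val('j') = 10
Position k = 5, exponent = n-1-k = 1
B^1 mod M = 3^1 mod 101 = 3
Delta = (10 - 2) * 3 mod 101 = 24
New hash = (72 + 24) mod 101 = 96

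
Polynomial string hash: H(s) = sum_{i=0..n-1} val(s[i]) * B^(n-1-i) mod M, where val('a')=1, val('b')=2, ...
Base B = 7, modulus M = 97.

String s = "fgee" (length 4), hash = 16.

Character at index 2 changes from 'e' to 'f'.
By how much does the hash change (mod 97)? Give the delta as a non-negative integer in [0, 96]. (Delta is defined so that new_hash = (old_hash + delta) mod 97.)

Answer: 7

Derivation:
Delta formula: (val(new) - val(old)) * B^(n-1-k) mod M
  val('f') - val('e') = 6 - 5 = 1
  B^(n-1-k) = 7^1 mod 97 = 7
  Delta = 1 * 7 mod 97 = 7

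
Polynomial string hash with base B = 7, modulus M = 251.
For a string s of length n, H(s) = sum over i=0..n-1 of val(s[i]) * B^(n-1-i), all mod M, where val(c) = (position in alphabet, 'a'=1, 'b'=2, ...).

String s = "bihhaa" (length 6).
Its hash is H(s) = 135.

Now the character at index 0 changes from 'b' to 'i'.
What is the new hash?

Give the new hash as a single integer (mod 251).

Answer: 65

Derivation:
val('b') = 2, val('i') = 9
Position k = 0, exponent = n-1-k = 5
B^5 mod M = 7^5 mod 251 = 241
Delta = (9 - 2) * 241 mod 251 = 181
New hash = (135 + 181) mod 251 = 65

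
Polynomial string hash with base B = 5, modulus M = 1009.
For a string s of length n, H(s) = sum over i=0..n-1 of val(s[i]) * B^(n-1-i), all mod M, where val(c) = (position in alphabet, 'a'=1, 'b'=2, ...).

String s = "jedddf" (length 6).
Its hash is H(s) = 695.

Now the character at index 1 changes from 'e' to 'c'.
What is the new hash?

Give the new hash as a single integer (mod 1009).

val('e') = 5, val('c') = 3
Position k = 1, exponent = n-1-k = 4
B^4 mod M = 5^4 mod 1009 = 625
Delta = (3 - 5) * 625 mod 1009 = 768
New hash = (695 + 768) mod 1009 = 454

Answer: 454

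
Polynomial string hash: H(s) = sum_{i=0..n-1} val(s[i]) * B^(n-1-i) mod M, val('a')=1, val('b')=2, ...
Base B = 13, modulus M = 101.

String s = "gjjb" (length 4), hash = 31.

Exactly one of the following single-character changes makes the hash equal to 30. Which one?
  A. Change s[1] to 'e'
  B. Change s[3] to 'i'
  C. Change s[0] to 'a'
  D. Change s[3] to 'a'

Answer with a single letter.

Option A: s[1]='j'->'e', delta=(5-10)*13^2 mod 101 = 64, hash=31+64 mod 101 = 95
Option B: s[3]='b'->'i', delta=(9-2)*13^0 mod 101 = 7, hash=31+7 mod 101 = 38
Option C: s[0]='g'->'a', delta=(1-7)*13^3 mod 101 = 49, hash=31+49 mod 101 = 80
Option D: s[3]='b'->'a', delta=(1-2)*13^0 mod 101 = 100, hash=31+100 mod 101 = 30 <-- target

Answer: D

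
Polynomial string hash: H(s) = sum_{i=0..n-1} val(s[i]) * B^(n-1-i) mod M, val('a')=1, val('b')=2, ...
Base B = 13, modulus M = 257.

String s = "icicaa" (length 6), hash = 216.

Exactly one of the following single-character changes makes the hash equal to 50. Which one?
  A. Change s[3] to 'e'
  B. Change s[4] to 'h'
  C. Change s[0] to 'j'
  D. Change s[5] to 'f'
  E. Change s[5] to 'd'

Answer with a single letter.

Answer: B

Derivation:
Option A: s[3]='c'->'e', delta=(5-3)*13^2 mod 257 = 81, hash=216+81 mod 257 = 40
Option B: s[4]='a'->'h', delta=(8-1)*13^1 mod 257 = 91, hash=216+91 mod 257 = 50 <-- target
Option C: s[0]='i'->'j', delta=(10-9)*13^5 mod 257 = 185, hash=216+185 mod 257 = 144
Option D: s[5]='a'->'f', delta=(6-1)*13^0 mod 257 = 5, hash=216+5 mod 257 = 221
Option E: s[5]='a'->'d', delta=(4-1)*13^0 mod 257 = 3, hash=216+3 mod 257 = 219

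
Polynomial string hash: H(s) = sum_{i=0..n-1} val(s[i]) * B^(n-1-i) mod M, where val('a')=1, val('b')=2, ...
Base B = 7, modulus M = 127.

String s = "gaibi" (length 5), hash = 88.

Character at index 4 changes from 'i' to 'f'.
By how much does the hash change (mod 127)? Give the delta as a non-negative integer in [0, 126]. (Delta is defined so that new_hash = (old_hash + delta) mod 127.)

Delta formula: (val(new) - val(old)) * B^(n-1-k) mod M
  val('f') - val('i') = 6 - 9 = -3
  B^(n-1-k) = 7^0 mod 127 = 1
  Delta = -3 * 1 mod 127 = 124

Answer: 124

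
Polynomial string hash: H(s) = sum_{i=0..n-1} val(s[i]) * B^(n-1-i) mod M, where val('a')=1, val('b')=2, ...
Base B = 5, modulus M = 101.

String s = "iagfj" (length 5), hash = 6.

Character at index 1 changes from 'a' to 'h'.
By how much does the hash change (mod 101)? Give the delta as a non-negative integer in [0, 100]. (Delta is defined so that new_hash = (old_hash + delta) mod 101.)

Delta formula: (val(new) - val(old)) * B^(n-1-k) mod M
  val('h') - val('a') = 8 - 1 = 7
  B^(n-1-k) = 5^3 mod 101 = 24
  Delta = 7 * 24 mod 101 = 67

Answer: 67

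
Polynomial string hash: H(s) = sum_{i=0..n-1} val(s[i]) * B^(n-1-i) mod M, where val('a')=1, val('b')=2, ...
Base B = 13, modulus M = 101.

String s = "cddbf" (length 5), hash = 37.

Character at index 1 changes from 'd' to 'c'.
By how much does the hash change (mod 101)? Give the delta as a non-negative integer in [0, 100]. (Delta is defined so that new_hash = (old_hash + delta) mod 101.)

Answer: 25

Derivation:
Delta formula: (val(new) - val(old)) * B^(n-1-k) mod M
  val('c') - val('d') = 3 - 4 = -1
  B^(n-1-k) = 13^3 mod 101 = 76
  Delta = -1 * 76 mod 101 = 25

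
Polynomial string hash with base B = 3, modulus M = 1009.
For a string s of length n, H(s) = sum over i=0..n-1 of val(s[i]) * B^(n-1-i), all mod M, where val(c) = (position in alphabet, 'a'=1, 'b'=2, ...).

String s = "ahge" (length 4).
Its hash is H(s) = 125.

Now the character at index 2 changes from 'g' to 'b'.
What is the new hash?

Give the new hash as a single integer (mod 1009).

val('g') = 7, val('b') = 2
Position k = 2, exponent = n-1-k = 1
B^1 mod M = 3^1 mod 1009 = 3
Delta = (2 - 7) * 3 mod 1009 = 994
New hash = (125 + 994) mod 1009 = 110

Answer: 110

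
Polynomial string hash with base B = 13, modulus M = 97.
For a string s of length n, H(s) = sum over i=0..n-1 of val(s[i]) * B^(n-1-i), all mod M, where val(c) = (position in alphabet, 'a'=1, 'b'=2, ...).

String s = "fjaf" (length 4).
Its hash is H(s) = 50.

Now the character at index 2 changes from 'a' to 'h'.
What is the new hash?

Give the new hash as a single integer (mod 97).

Answer: 44

Derivation:
val('a') = 1, val('h') = 8
Position k = 2, exponent = n-1-k = 1
B^1 mod M = 13^1 mod 97 = 13
Delta = (8 - 1) * 13 mod 97 = 91
New hash = (50 + 91) mod 97 = 44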